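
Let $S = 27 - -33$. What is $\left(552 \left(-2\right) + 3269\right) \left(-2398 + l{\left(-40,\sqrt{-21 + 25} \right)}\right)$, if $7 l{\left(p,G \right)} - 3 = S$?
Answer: $-5172185$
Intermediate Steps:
$S = 60$ ($S = 27 + 33 = 60$)
$l{\left(p,G \right)} = 9$ ($l{\left(p,G \right)} = \frac{3}{7} + \frac{1}{7} \cdot 60 = \frac{3}{7} + \frac{60}{7} = 9$)
$\left(552 \left(-2\right) + 3269\right) \left(-2398 + l{\left(-40,\sqrt{-21 + 25} \right)}\right) = \left(552 \left(-2\right) + 3269\right) \left(-2398 + 9\right) = \left(-1104 + 3269\right) \left(-2389\right) = 2165 \left(-2389\right) = -5172185$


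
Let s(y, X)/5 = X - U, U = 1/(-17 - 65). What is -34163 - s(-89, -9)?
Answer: -2797681/82 ≈ -34118.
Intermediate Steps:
U = -1/82 (U = 1/(-82) = -1/82 ≈ -0.012195)
s(y, X) = 5/82 + 5*X (s(y, X) = 5*(X - 1*(-1/82)) = 5*(X + 1/82) = 5*(1/82 + X) = 5/82 + 5*X)
-34163 - s(-89, -9) = -34163 - (5/82 + 5*(-9)) = -34163 - (5/82 - 45) = -34163 - 1*(-3685/82) = -34163 + 3685/82 = -2797681/82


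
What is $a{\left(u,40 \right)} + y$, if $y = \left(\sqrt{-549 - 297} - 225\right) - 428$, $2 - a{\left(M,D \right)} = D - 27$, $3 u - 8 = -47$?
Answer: $-664 + 3 i \sqrt{94} \approx -664.0 + 29.086 i$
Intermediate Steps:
$u = -13$ ($u = \frac{8}{3} + \frac{1}{3} \left(-47\right) = \frac{8}{3} - \frac{47}{3} = -13$)
$a{\left(M,D \right)} = 29 - D$ ($a{\left(M,D \right)} = 2 - \left(D - 27\right) = 2 - \left(-27 + D\right) = 29 - D$)
$y = -653 + 3 i \sqrt{94}$ ($y = \left(\sqrt{-846} - 225\right) - 428 = \left(3 i \sqrt{94} - 225\right) - 428 = \left(-225 + 3 i \sqrt{94}\right) - 428 = -653 + 3 i \sqrt{94} \approx -653.0 + 29.086 i$)
$a{\left(u,40 \right)} + y = \left(29 - 40\right) - \left(653 - 3 i \sqrt{94}\right) = -11 - \left(653 - 3 i \sqrt{94}\right) = -664 + 3 i \sqrt{94}$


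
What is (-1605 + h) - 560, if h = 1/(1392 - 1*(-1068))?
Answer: -5325899/2460 ≈ -2165.0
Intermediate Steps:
h = 1/2460 (h = 1/(1392 + 1068) = 1/2460 ≈ 0.00040650)
(-1605 + h) - 560 = (-1605 + 1/2460) - 560 = -3948299/2460 - 560 = -5325899/2460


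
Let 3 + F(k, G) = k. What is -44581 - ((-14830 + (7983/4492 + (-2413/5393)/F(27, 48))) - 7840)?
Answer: -3185066256011/145352136 ≈ -21913.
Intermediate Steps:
F(k, G) = -3 + k
-44581 - ((-14830 + (7983/4492 + (-2413/5393)/F(27, 48))) - 7840) = -44581 - ((-14830 + (7983/4492 + (-2413/5393)/(-3 + 27))) - 7840) = -44581 - ((-14830 + (7983*(1/4492) - 2413*1/5393/24)) - 7840) = -44581 - ((-14830 + (7983/4492 - 2413/5393*1/24)) - 7840) = -44581 - ((-14830 + (7983/4492 - 2413/129432)) - 7840) = -44581 - ((-14830 + 255604115/145352136) - 7840) = -44581 - (-2155316572765/145352136 - 7840) = -44581 - 1*(-3294877319005/145352136) = -44581 + 3294877319005/145352136 = -3185066256011/145352136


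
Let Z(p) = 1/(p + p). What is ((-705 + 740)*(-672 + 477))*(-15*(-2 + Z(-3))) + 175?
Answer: -443275/2 ≈ -2.2164e+5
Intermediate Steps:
Z(p) = 1/(2*p)
((-705 + 740)*(-672 + 477))*(-15*(-2 + Z(-3))) + 175 = ((-705 + 740)*(-672 + 477))*(-15*(-2 + (1/2)/(-3))) + 175 = (35*(-195))*(-15*(-2 + (1/2)*(-1/3))) + 175 = -(-102375)*(-2 - 1/6) + 175 = -(-102375)*(-13)/6 + 175 = -6825*65/2 + 175 = -443625/2 + 175 = -443275/2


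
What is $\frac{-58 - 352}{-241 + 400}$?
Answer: $- \frac{410}{159} \approx -2.5786$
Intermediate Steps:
$\frac{-58 - 352}{-241 + 400} = - \frac{410}{159}$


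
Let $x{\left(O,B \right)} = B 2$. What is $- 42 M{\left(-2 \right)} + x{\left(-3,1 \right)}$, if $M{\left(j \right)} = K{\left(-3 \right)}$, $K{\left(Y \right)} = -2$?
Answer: $86$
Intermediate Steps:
$x{\left(O,B \right)} = 2 B$
$M{\left(j \right)} = -2$
$- 42 M{\left(-2 \right)} + x{\left(-3,1 \right)} = \left(-42\right) \left(-2\right) + 2 \cdot 1 = 84 + 2 = 86$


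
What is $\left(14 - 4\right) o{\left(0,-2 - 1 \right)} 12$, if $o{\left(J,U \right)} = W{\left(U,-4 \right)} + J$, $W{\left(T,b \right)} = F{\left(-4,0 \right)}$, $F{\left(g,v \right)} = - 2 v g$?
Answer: $0$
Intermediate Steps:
$F{\left(g,v \right)} = - 2 g v$
$W{\left(T,b \right)} = 0$ ($W{\left(T,b \right)} = \left(-2\right) \left(-4\right) 0 = 0$)
$o{\left(J,U \right)} = J$ ($o{\left(J,U \right)} = 0 + J = J$)
$\left(14 - 4\right) o{\left(0,-2 - 1 \right)} 12 = \left(14 - 4\right) 0 \cdot 12 = 10 \cdot 0 \cdot 12 = 0 \cdot 12 = 0$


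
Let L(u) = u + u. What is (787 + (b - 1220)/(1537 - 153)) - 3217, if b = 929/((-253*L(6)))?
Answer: -10214137169/4201824 ≈ -2430.9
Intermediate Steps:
L(u) = 2*u
b = -929/3036 (b = 929/((-506*6)) = 929/((-253*12)) = 929/(-3036) = 929*(-1/3036) = -929/3036 ≈ -0.30599)
(787 + (b - 1220)/(1537 - 153)) - 3217 = (787 + (-929/3036 - 1220)/(1537 - 153)) - 3217 = (787 - 3704849/3036/1384) - 3217 = (787 - 3704849/3036*1/1384) - 3217 = (787 - 3704849/4201824) - 3217 = 3303130639/4201824 - 3217 = -10214137169/4201824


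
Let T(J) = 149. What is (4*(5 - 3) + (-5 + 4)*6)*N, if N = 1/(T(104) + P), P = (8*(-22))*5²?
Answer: -2/4251 ≈ -0.00047048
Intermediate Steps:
P = -4400 (P = -176*25 = -4400)
N = -1/4251 (N = 1/(149 - 4400) = 1/(-4251) = -1/4251 ≈ -0.00023524)
(4*(5 - 3) + (-5 + 4)*6)*N = (4*(5 - 3) + (-5 + 4)*6)*(-1/4251) = (4*2 - 1*6)*(-1/4251) = (8 - 6)*(-1/4251) = 2*(-1/4251) = -2/4251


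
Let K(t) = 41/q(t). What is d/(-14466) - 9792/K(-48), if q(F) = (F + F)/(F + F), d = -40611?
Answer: -46662007/197702 ≈ -236.02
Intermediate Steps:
q(F) = 1 (q(F) = (2*F)/((2*F)) = (2*F)*(1/(2*F)) = 1)
K(t) = 41 (K(t) = 41/1 = 41*1 = 41)
d/(-14466) - 9792/K(-48) = -40611/(-14466) - 9792/41 = -40611*(-1/14466) - 9792*1/41 = 13537/4822 - 9792/41 = -46662007/197702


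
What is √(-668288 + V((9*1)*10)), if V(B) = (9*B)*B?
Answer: 2*I*√148847 ≈ 771.61*I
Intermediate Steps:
V(B) = 9*B²
√(-668288 + V((9*1)*10)) = √(-668288 + 9*((9*1)*10)²) = √(-668288 + 9*(9*10)²) = √(-668288 + 9*90²) = √(-668288 + 9*8100) = √(-668288 + 72900) = √(-595388) = 2*I*√148847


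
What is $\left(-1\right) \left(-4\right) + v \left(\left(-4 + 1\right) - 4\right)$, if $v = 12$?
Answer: $-80$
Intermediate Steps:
$\left(-1\right) \left(-4\right) + v \left(\left(-4 + 1\right) - 4\right) = \left(-1\right) \left(-4\right) + 12 \left(\left(-4 + 1\right) - 4\right) = 4 + 12 \left(-3 - 4\right) = 4 + 12 \left(-7\right) = 4 - 84 = -80$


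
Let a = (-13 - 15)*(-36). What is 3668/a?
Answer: 131/36 ≈ 3.6389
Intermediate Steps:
a = 1008 (a = -28*(-36) = 1008)
3668/a = 3668/1008 = 3668*(1/1008) = 131/36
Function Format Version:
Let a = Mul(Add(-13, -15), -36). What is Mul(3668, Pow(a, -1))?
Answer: Rational(131, 36) ≈ 3.6389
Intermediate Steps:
a = 1008 (a = Mul(-28, -36) = 1008)
Mul(3668, Pow(a, -1)) = Mul(3668, Pow(1008, -1)) = Mul(3668, Rational(1, 1008)) = Rational(131, 36)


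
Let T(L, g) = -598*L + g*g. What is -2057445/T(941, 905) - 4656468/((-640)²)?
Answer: -509053703919/26245836800 ≈ -19.396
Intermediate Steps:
T(L, g) = g² - 598*L (T(L, g) = -598*L + g² = g² - 598*L)
-2057445/T(941, 905) - 4656468/((-640)²) = -2057445/(905² - 598*941) - 4656468/((-640)²) = -2057445/(819025 - 562718) - 4656468/409600 = -2057445/256307 - 4656468*1/409600 = -2057445*1/256307 - 1164117/102400 = -2057445/256307 - 1164117/102400 = -509053703919/26245836800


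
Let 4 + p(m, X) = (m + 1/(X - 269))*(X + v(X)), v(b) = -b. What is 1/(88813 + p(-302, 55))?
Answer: 1/88809 ≈ 1.1260e-5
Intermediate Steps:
p(m, X) = -4 (p(m, X) = -4 + (m + 1/(X - 269))*(X - X) = -4 + (m + 1/(-269 + X))*0 = -4 + 0 = -4)
1/(88813 + p(-302, 55)) = 1/(88813 - 4) = 1/88809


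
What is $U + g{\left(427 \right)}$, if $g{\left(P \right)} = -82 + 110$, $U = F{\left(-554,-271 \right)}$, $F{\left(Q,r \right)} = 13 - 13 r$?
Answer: $3564$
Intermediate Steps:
$U = 3536$ ($U = 13 - -3523 = 13 + 3523 = 3536$)
$g{\left(P \right)} = 28$
$U + g{\left(427 \right)} = 3536 + 28 = 3564$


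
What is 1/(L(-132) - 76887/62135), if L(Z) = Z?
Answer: -62135/8278707 ≈ -0.0075054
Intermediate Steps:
1/(L(-132) - 76887/62135) = 1/(-132 - 76887/62135) = 1/(-8278707/62135) = -62135/8278707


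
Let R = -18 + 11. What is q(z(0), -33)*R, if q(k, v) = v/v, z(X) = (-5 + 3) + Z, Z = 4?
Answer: -7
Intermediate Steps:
z(X) = 2 (z(X) = (-5 + 3) + 4 = -2 + 4 = 2)
R = -7
q(k, v) = 1
q(z(0), -33)*R = 1*(-7) = -7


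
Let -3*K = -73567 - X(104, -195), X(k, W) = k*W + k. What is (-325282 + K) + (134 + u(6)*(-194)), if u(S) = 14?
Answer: -310067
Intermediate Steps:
X(k, W) = k + W*k (X(k, W) = W*k + k = k + W*k)
K = 17797 (K = -(-73567 - 104*(1 - 195))/3 = -(-73567 - 104*(-194))/3 = -(-73567 - 1*(-20176))/3 = -(-73567 + 20176)/3 = -⅓*(-53391) = 17797)
(-325282 + K) + (134 + u(6)*(-194)) = (-325282 + 17797) + (134 + 14*(-194)) = -307485 + (134 - 2716) = -307485 - 2582 = -310067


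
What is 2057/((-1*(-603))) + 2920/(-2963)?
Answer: 4334131/1786689 ≈ 2.4258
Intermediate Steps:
2057/((-1*(-603))) + 2920/(-2963) = 2057/603 + 2920*(-1/2963) = 2057*(1/603) - 2920/2963 = 2057/603 - 2920/2963 = 4334131/1786689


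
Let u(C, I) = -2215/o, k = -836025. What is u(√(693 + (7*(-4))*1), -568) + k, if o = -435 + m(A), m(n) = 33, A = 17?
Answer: -336079835/402 ≈ -8.3602e+5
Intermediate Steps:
o = -402 (o = -435 + 33 = -402)
u(C, I) = 2215/402 (u(C, I) = -2215/(-402) = -2215*(-1/402) = 2215/402)
u(√(693 + (7*(-4))*1), -568) + k = 2215/402 - 836025 = -336079835/402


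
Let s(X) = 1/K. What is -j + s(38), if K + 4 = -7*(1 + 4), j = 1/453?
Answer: -164/5889 ≈ -0.027849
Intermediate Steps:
j = 1/453 ≈ 0.0022075
K = -39 (K = -4 - 7*(1 + 4) = -4 - 7*5 = -4 - 35 = -39)
s(X) = -1/39 (s(X) = 1/(-39) = -1/39)
-j + s(38) = -1*1/453 - 1/39 = -1/453 - 1/39 = -164/5889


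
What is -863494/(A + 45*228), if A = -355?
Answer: -863494/9905 ≈ -87.178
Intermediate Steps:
-863494/(A + 45*228) = -863494/(-355 + 45*228) = -863494/(-355 + 10260) = -863494/9905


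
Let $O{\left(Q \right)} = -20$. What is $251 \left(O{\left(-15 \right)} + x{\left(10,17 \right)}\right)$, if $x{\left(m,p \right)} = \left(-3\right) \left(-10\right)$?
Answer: $2510$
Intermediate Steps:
$x{\left(m,p \right)} = 30$
$251 \left(O{\left(-15 \right)} + x{\left(10,17 \right)}\right) = 251 \left(-20 + 30\right) = 251 \cdot 10 = 2510$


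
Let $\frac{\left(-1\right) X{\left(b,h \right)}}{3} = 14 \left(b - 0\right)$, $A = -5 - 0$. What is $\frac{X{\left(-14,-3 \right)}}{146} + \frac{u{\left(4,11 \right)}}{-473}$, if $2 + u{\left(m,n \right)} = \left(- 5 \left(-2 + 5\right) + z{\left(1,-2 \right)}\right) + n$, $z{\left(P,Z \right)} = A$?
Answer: $\frac{12715}{3139} \approx 4.0507$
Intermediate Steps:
$A = -5$ ($A = -5 + 0 = -5$)
$z{\left(P,Z \right)} = -5$
$u{\left(m,n \right)} = -22 + n$ ($u{\left(m,n \right)} = -2 - \left(5 - n + 5 \left(-2 + 5\right)\right) = -2 + \left(\left(\left(-5\right) 3 - 5\right) + n\right) = -2 + \left(\left(-15 - 5\right) + n\right) = -2 + \left(-20 + n\right) = -22 + n$)
$X{\left(b,h \right)} = - 42 b$ ($X{\left(b,h \right)} = - 3 \cdot 14 \left(b - 0\right) = - 3 \cdot 14 \left(b + 0\right) = - 3 \cdot 14 b = - 42 b$)
$\frac{X{\left(-14,-3 \right)}}{146} + \frac{u{\left(4,11 \right)}}{-473} = \frac{\left(-42\right) \left(-14\right)}{146} + \frac{-22 + 11}{-473} = 588 \cdot \frac{1}{146} - - \frac{1}{43} = \frac{294}{73} + \frac{1}{43} = \frac{12715}{3139}$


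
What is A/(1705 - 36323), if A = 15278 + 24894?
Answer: -20086/17309 ≈ -1.1604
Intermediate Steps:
A = 40172
A/(1705 - 36323) = 40172/(1705 - 36323) = 40172/(-34618) = 40172*(-1/34618) = -20086/17309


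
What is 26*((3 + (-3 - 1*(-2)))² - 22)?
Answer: -468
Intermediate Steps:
26*((3 + (-3 - 1*(-2)))² - 22) = 26*((3 + (-3 + 2))² - 22) = 26*((3 - 1)² - 22) = 26*(2² - 22) = 26*(4 - 22) = 26*(-18) = -468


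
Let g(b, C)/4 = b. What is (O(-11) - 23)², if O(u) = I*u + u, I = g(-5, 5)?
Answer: 34596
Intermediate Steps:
g(b, C) = 4*b
I = -20 (I = 4*(-5) = -20)
O(u) = -19*u (O(u) = -20*u + u = -19*u)
(O(-11) - 23)² = (-19*(-11) - 23)² = (209 - 23)² = 186² = 34596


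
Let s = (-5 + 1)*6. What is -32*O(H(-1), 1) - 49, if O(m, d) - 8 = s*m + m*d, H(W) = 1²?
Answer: 431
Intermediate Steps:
H(W) = 1
s = -24 (s = -4*6 = -24)
O(m, d) = 8 - 24*m + d*m (O(m, d) = 8 + (-24*m + m*d) = 8 + (-24*m + d*m) = 8 - 24*m + d*m)
-32*O(H(-1), 1) - 49 = -32*(8 - 24*1 + 1*1) - 49 = -32*(8 - 24 + 1) - 49 = -32*(-15) - 49 = 480 - 49 = 431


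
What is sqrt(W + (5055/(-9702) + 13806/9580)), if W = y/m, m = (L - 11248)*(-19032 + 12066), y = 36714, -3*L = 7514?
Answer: sqrt(369328079416676505730)/20030788470 ≈ 0.95942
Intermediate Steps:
L = -7514/3 (L = -1/3*7514 = -7514/3 ≈ -2504.7)
m = 95801076 (m = (-7514/3 - 11248)*(-19032 + 12066) = -41258/3*(-6966) = 95801076)
W = 6119/15966846 (W = 36714/95801076 = 36714*(1/95801076) = 6119/15966846 ≈ 0.00038323)
sqrt(W + (5055/(-9702) + 13806/9580)) = sqrt(6119/15966846 + (5055/(-9702) + 13806/9580)) = sqrt(6119/15966846 + (5055*(-1/9702) + 13806*(1/9580))) = sqrt(6119/15966846 + (-1685/3234 + 6903/4790)) = sqrt(6119/15966846 + 3563288/3872715) = sqrt(387198421039/420646557870) = sqrt(369328079416676505730)/20030788470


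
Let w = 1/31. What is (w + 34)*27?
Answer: 28485/31 ≈ 918.87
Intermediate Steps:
w = 1/31 ≈ 0.032258
(w + 34)*27 = (1/31 + 34)*27 = (1055/31)*27 = 28485/31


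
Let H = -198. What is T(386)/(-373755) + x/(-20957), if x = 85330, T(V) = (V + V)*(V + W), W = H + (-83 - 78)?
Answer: -10776447286/2610927845 ≈ -4.1274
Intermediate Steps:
W = -359 (W = -198 + (-83 - 78) = -198 - 161 = -359)
T(V) = 2*V*(-359 + V) (T(V) = (V + V)*(V - 359) = (2*V)*(-359 + V) = 2*V*(-359 + V))
T(386)/(-373755) + x/(-20957) = (2*386*(-359 + 386))/(-373755) + 85330/(-20957) = (2*386*27)*(-1/373755) + 85330*(-1/20957) = 20844*(-1/373755) - 85330/20957 = -6948/124585 - 85330/20957 = -10776447286/2610927845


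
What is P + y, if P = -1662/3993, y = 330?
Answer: 438676/1331 ≈ 329.58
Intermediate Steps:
P = -554/1331 (P = -1662*1/3993 = -554/1331 ≈ -0.41623)
P + y = -554/1331 + 330 = 438676/1331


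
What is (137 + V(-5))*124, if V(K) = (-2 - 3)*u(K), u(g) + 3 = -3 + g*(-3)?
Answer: 11408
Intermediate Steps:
u(g) = -6 - 3*g (u(g) = -3 + (-3 + g*(-3)) = -3 + (-3 - 3*g) = -6 - 3*g)
V(K) = 30 + 15*K (V(K) = (-2 - 3)*(-6 - 3*K) = -5*(-6 - 3*K) = 30 + 15*K)
(137 + V(-5))*124 = (137 + (30 + 15*(-5)))*124 = (137 + (30 - 75))*124 = (137 - 45)*124 = 92*124 = 11408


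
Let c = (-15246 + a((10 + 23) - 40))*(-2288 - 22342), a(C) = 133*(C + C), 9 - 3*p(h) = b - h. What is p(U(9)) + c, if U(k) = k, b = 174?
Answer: 421369988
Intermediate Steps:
p(h) = -55 + h/3 (p(h) = 3 - (174 - h)/3 = 3 + (-58 + h/3) = -55 + h/3)
a(C) = 266*C (a(C) = 133*(2*C) = 266*C)
c = 421370040 (c = (-15246 + 266*((10 + 23) - 40))*(-2288 - 22342) = (-15246 + 266*(33 - 40))*(-24630) = (-15246 + 266*(-7))*(-24630) = (-15246 - 1862)*(-24630) = -17108*(-24630) = 421370040)
p(U(9)) + c = (-55 + (⅓)*9) + 421370040 = (-55 + 3) + 421370040 = -52 + 421370040 = 421369988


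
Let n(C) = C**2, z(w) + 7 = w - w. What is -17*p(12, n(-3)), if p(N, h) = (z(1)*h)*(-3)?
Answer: -3213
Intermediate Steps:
z(w) = -7 (z(w) = -7 + (w - w) = -7 + 0 = -7)
p(N, h) = 21*h (p(N, h) = -7*h*(-3) = 21*h)
-17*p(12, n(-3)) = -357*(-3)**2 = -357*9 = -17*189 = -3213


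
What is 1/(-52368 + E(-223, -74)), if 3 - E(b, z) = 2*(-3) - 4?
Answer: -1/52355 ≈ -1.9100e-5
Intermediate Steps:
E(b, z) = 13 (E(b, z) = 3 - (2*(-3) - 4) = 3 - (-6 - 4) = 3 - 1*(-10) = 3 + 10 = 13)
1/(-52368 + E(-223, -74)) = 1/(-52368 + 13) = 1/(-52355) = -1/52355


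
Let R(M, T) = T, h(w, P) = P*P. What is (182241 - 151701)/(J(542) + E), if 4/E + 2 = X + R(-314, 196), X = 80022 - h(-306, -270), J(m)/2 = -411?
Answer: -55857660/1503437 ≈ -37.153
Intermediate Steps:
h(w, P) = P²
J(m) = -822 (J(m) = 2*(-411) = -822)
X = 7122 (X = 80022 - 1*(-270)² = 80022 - 1*72900 = 80022 - 72900 = 7122)
E = 1/1829 (E = 4/(-2 + (7122 + 196)) = 4/(-2 + 7318) = 4/7316 = 4*(1/7316) = 1/1829 ≈ 0.00054675)
(182241 - 151701)/(J(542) + E) = (182241 - 151701)/(-822 + 1/1829) = 30540/(-1503437/1829) = 30540*(-1829/1503437) = -55857660/1503437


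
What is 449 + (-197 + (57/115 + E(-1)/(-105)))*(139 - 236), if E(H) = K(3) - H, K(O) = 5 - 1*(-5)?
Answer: 47141002/2415 ≈ 19520.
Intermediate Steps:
K(O) = 10 (K(O) = 5 + 5 = 10)
E(H) = 10 - H
449 + (-197 + (57/115 + E(-1)/(-105)))*(139 - 236) = 449 + (-197 + (57/115 + (10 - 1*(-1))/(-105)))*(139 - 236) = 449 + (-197 + (57*(1/115) + (10 + 1)*(-1/105)))*(-97) = 449 + (-197 + (57/115 + 11*(-1/105)))*(-97) = 449 + (-197 + (57/115 - 11/105))*(-97) = 449 + (-197 + 944/2415)*(-97) = 449 - 474811/2415*(-97) = 449 + 46056667/2415 = 47141002/2415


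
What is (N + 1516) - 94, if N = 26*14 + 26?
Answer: 1812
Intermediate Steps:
N = 390 (N = 364 + 26 = 390)
(N + 1516) - 94 = (390 + 1516) - 94 = 1906 - 94 = 1812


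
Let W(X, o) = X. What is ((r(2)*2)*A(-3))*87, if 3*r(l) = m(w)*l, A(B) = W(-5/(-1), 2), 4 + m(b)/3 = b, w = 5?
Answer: 1740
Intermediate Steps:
m(b) = -12 + 3*b
A(B) = 5 (A(B) = -5/(-1) = -5*(-1) = 5)
r(l) = l (r(l) = ((-12 + 3*5)*l)/3 = ((-12 + 15)*l)/3 = (3*l)/3 = l)
((r(2)*2)*A(-3))*87 = ((2*2)*5)*87 = (4*5)*87 = 20*87 = 1740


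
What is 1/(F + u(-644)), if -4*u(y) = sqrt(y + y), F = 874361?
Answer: 1748722/1529014316803 + I*sqrt(322)/1529014316803 ≈ 1.1437e-6 + 1.1736e-11*I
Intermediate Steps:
u(y) = -sqrt(2)*sqrt(y)/4 (u(y) = -sqrt(y + y)/4 = -sqrt(2)*sqrt(y)/4)
1/(F + u(-644)) = 1/(874361 - sqrt(2)*sqrt(-644)/4) = 1/(874361 - sqrt(2)*2*I*sqrt(161)/4) = 1/(874361 - I*sqrt(322)/2)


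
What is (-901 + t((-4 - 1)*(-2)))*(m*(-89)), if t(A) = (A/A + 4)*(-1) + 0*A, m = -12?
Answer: -967608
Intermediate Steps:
t(A) = -5 (t(A) = (1 + 4)*(-1) + 0 = 5*(-1) + 0 = -5 + 0 = -5)
(-901 + t((-4 - 1)*(-2)))*(m*(-89)) = (-901 - 5)*(-12*(-89)) = -906*1068 = -967608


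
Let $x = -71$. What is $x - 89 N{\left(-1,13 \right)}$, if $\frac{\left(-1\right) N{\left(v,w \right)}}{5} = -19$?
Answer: $-8526$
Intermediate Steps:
$N{\left(v,w \right)} = 95$ ($N{\left(v,w \right)} = \left(-5\right) \left(-19\right) = 95$)
$x - 89 N{\left(-1,13 \right)} = -71 - 8455 = -8526$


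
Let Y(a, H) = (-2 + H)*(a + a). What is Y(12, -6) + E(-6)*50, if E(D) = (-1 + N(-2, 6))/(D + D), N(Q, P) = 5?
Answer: -626/3 ≈ -208.67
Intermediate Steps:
Y(a, H) = 2*a*(-2 + H) (Y(a, H) = (-2 + H)*(2*a) = 2*a*(-2 + H))
E(D) = 2/D (E(D) = (-1 + 5)/(D + D) = 4/((2*D)) = 4*(1/(2*D)) = 2/D)
Y(12, -6) + E(-6)*50 = 2*12*(-2 - 6) + (2/(-6))*50 = 2*12*(-8) + (2*(-⅙))*50 = -192 - ⅓*50 = -192 - 50/3 = -626/3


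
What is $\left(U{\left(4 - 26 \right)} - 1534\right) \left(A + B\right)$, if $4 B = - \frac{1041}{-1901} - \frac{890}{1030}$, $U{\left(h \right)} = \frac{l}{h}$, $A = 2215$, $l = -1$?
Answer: $- \frac{29271348232329}{8615332} \approx -3.3976 \cdot 10^{6}$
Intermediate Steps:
$U{\left(h \right)} = - \frac{1}{h}$
$B = - \frac{30983}{391606}$ ($B = \frac{- \frac{1041}{-1901} - \frac{890}{1030}}{4} = \frac{\left(-1041\right) \left(- \frac{1}{1901}\right) - \frac{89}{103}}{4} = \frac{\frac{1041}{1901} - \frac{89}{103}}{4} = \frac{1}{4} \left(- \frac{61966}{195803}\right) = - \frac{30983}{391606} \approx -0.079118$)
$\left(U{\left(4 - 26 \right)} - 1534\right) \left(A + B\right) = \left(- \frac{1}{4 - 26} - 1534\right) \left(2215 - \frac{30983}{391606}\right) = \left(- \frac{1}{-22} - 1534\right) \frac{867376307}{391606} = \left(\left(-1\right) \left(- \frac{1}{22}\right) - 1534\right) \frac{867376307}{391606} = \left(\frac{1}{22} - 1534\right) \frac{867376307}{391606} = \left(- \frac{33747}{22}\right) \frac{867376307}{391606} = - \frac{29271348232329}{8615332}$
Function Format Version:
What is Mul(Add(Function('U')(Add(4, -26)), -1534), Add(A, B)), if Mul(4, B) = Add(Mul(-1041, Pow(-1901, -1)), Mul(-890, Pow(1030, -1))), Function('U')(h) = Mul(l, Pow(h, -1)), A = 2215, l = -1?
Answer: Rational(-29271348232329, 8615332) ≈ -3.3976e+6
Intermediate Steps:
Function('U')(h) = Mul(-1, Pow(h, -1))
B = Rational(-30983, 391606) (B = Mul(Rational(1, 4), Add(Mul(-1041, Pow(-1901, -1)), Mul(-890, Pow(1030, -1)))) = Mul(Rational(1, 4), Add(Mul(-1041, Rational(-1, 1901)), Mul(-890, Rational(1, 1030)))) = Mul(Rational(1, 4), Add(Rational(1041, 1901), Rational(-89, 103))) = Mul(Rational(1, 4), Rational(-61966, 195803)) = Rational(-30983, 391606) ≈ -0.079118)
Mul(Add(Function('U')(Add(4, -26)), -1534), Add(A, B)) = Mul(Add(Mul(-1, Pow(Add(4, -26), -1)), -1534), Add(2215, Rational(-30983, 391606))) = Mul(Add(Mul(-1, Pow(-22, -1)), -1534), Rational(867376307, 391606)) = Mul(Add(Mul(-1, Rational(-1, 22)), -1534), Rational(867376307, 391606)) = Mul(Add(Rational(1, 22), -1534), Rational(867376307, 391606)) = Mul(Rational(-33747, 22), Rational(867376307, 391606)) = Rational(-29271348232329, 8615332)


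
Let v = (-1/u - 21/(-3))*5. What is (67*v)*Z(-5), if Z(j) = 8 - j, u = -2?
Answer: 65325/2 ≈ 32663.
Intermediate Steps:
v = 75/2 (v = (-1/(-2) - 21/(-3))*5 = (-1*(-½) - 21*(-⅓))*5 = (½ + 7)*5 = (15/2)*5 = 75/2 ≈ 37.500)
(67*v)*Z(-5) = (67*(75/2))*(8 - 1*(-5)) = 5025*(8 + 5)/2 = (5025/2)*13 = 65325/2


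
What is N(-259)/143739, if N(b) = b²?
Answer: 67081/143739 ≈ 0.46669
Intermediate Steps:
N(-259)/143739 = (-259)²/143739 = 67081*(1/143739) = 67081/143739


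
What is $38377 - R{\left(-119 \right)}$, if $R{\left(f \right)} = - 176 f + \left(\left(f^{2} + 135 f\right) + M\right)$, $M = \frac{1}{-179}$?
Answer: $\frac{3461324}{179} \approx 19337.0$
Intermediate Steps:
$M = - \frac{1}{179} \approx -0.0055866$
$R{\left(f \right)} = - \frac{1}{179} + f^{2} - 41 f$ ($R{\left(f \right)} = - 176 f - \left(\frac{1}{179} - f^{2} - 135 f\right) = - 176 f + \left(- \frac{1}{179} + f^{2} + 135 f\right) = - \frac{1}{179} + f^{2} - 41 f$)
$38377 - R{\left(-119 \right)} = 38377 - \left(- \frac{1}{179} + \left(-119\right)^{2} - -4879\right) = 38377 - \left(- \frac{1}{179} + 14161 + 4879\right) = 38377 - \frac{3408159}{179} = \frac{3461324}{179}$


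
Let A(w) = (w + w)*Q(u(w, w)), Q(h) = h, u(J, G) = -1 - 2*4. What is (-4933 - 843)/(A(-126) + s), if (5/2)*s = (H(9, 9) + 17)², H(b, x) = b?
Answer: -380/167 ≈ -2.2754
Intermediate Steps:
u(J, G) = -9 (u(J, G) = -1 - 8 = -9)
A(w) = -18*w (A(w) = (w + w)*(-9) = (2*w)*(-9) = -18*w)
s = 1352/5 (s = 2*(9 + 17)²/5 = (⅖)*26² = (⅖)*676 = 1352/5 ≈ 270.40)
(-4933 - 843)/(A(-126) + s) = (-4933 - 843)/(-18*(-126) + 1352/5) = -5776/(2268 + 1352/5) = -5776/12692/5 = -5776*5/12692 = -380/167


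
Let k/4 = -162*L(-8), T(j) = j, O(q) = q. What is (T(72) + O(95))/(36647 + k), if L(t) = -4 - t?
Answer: 167/34055 ≈ 0.0049038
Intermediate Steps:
k = -2592 (k = 4*(-162*(-4 - 1*(-8))) = 4*(-162*(-4 + 8)) = 4*(-162*4) = 4*(-648) = -2592)
(T(72) + O(95))/(36647 + k) = (72 + 95)/(36647 - 2592) = 167/34055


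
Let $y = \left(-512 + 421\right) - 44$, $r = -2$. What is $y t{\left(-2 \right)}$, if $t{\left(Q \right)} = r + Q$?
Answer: $540$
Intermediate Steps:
$t{\left(Q \right)} = -2 + Q$
$y = -135$ ($y = -91 - 44 = -135$)
$y t{\left(-2 \right)} = - 135 \left(-2 - 2\right) = \left(-135\right) \left(-4\right) = 540$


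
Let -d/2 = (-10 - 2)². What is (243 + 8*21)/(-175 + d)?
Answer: -411/463 ≈ -0.88769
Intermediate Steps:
d = -288 (d = -2*(-10 - 2)² = -2*(-12)² = -2*144 = -288)
(243 + 8*21)/(-175 + d) = (243 + 8*21)/(-175 - 288) = (243 + 168)/(-463) = 411*(-1/463) = -411/463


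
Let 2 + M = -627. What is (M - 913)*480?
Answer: -740160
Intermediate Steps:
M = -629 (M = -2 - 627 = -629)
(M - 913)*480 = (-629 - 913)*480 = -1542*480 = -740160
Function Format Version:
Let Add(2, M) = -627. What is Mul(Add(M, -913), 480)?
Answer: -740160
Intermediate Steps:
M = -629 (M = Add(-2, -627) = -629)
Mul(Add(M, -913), 480) = Mul(Add(-629, -913), 480) = Mul(-1542, 480) = -740160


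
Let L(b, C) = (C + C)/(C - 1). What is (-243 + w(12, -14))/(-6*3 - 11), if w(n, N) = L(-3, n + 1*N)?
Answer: 25/3 ≈ 8.3333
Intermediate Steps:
L(b, C) = 2*C/(-1 + C) (L(b, C) = (2*C)/(-1 + C) = 2*C/(-1 + C))
w(n, N) = 2*(N + n)/(-1 + N + n) (w(n, N) = 2*(n + 1*N)/(-1 + (n + 1*N)) = 2*(n + N)/(-1 + (n + N)) = 2*(N + n)/(-1 + (N + n)) = 2*(N + n)/(-1 + N + n))
(-243 + w(12, -14))/(-6*3 - 11) = (-243 + 2*(-14 + 12)/(-1 - 14 + 12))/(-6*3 - 11) = (-243 + 2*(-2)/(-3))/(-18 - 11) = (-243 + 2*(-1/3)*(-2))/(-29) = (-243 + 4/3)*(-1/29) = -725/3*(-1/29) = 25/3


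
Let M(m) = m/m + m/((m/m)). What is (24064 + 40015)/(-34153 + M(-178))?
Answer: -64079/34330 ≈ -1.8666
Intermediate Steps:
M(m) = 1 + m (M(m) = 1 + m/1 = 1 + m*1 = 1 + m)
(24064 + 40015)/(-34153 + M(-178)) = (24064 + 40015)/(-34153 + (1 - 178)) = 64079/(-34153 - 177) = 64079/(-34330) = 64079*(-1/34330) = -64079/34330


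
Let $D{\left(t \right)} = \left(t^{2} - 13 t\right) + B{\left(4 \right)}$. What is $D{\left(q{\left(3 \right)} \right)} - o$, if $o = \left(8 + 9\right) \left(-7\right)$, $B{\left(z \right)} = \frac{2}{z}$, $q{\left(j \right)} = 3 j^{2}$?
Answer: $\frac{995}{2} \approx 497.5$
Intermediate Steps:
$o = -119$ ($o = 17 \left(-7\right) = -119$)
$D{\left(t \right)} = \frac{1}{2} + t^{2} - 13 t$ ($D{\left(t \right)} = \left(t^{2} - 13 t\right) + \frac{2}{4} = \left(t^{2} - 13 t\right) + 2 \cdot \frac{1}{4} = \left(t^{2} - 13 t\right) + \frac{1}{2} = \frac{1}{2} + t^{2} - 13 t$)
$D{\left(q{\left(3 \right)} \right)} - o = \left(\frac{1}{2} + \left(3 \cdot 3^{2}\right)^{2} - 13 \cdot 3 \cdot 3^{2}\right) - -119 = \left(\frac{1}{2} + \left(3 \cdot 9\right)^{2} - 13 \cdot 3 \cdot 9\right) + 119 = \left(\frac{1}{2} + 27^{2} - 351\right) + 119 = \left(\frac{1}{2} + 729 - 351\right) + 119 = \frac{757}{2} + 119 = \frac{995}{2}$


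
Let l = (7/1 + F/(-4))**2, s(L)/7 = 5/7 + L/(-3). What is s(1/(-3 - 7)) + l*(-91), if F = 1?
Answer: -993829/240 ≈ -4141.0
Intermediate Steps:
s(L) = 5 - 7*L/3 (s(L) = 7*(5/7 + L/(-3)) = 7*(5*(1/7) + L*(-1/3)) = 7*(5/7 - L/3) = 5 - 7*L/3)
l = 729/16 (l = (7/1 + 1/(-4))**2 = (7*1 + 1*(-1/4))**2 = (7 - 1/4)**2 = (27/4)**2 = 729/16 ≈ 45.563)
s(1/(-3 - 7)) + l*(-91) = (5 - 7/(3*(-3 - 7))) + (729/16)*(-91) = (5 - 7/3/(-10)) - 66339/16 = (5 - 7/3*(-1/10)) - 66339/16 = (5 + 7/30) - 66339/16 = 157/30 - 66339/16 = -993829/240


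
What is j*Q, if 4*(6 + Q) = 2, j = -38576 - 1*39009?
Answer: 853435/2 ≈ 4.2672e+5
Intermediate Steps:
j = -77585 (j = -38576 - 39009 = -77585)
Q = -11/2 (Q = -6 + (¼)*2 = -6 + ½ = -11/2 ≈ -5.5000)
j*Q = -77585*(-11/2) = 853435/2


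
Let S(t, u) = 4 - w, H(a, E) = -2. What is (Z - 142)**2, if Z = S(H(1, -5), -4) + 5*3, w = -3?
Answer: 14400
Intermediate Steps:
S(t, u) = 7 (S(t, u) = 4 - 1*(-3) = 4 + 3 = 7)
Z = 22 (Z = 7 + 5*3 = 7 + 15 = 22)
(Z - 142)**2 = (22 - 142)**2 = (-120)**2 = 14400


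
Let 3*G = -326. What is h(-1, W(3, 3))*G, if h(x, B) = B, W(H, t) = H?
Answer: -326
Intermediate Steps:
G = -326/3 (G = (1/3)*(-326) = -326/3 ≈ -108.67)
h(-1, W(3, 3))*G = 3*(-326/3) = -326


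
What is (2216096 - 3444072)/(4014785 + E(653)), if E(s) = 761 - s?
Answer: -1227976/4014893 ≈ -0.30586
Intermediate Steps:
(2216096 - 3444072)/(4014785 + E(653)) = (2216096 - 3444072)/(4014785 + (761 - 1*653)) = -1227976/(4014785 + (761 - 653)) = -1227976/(4014785 + 108) = -1227976/4014893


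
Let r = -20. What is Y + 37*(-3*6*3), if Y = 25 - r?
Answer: -1953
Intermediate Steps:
Y = 45 (Y = 25 - 1*(-20) = 25 + 20 = 45)
Y + 37*(-3*6*3) = 45 + 37*(-3*6*3) = 45 + 37*(-18*3) = 45 + 37*(-54) = 45 - 1998 = -1953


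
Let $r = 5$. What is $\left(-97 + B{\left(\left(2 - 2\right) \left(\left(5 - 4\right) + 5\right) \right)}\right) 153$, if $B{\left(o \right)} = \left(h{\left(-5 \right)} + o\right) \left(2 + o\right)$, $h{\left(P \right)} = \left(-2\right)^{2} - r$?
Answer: $-15147$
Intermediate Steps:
$h{\left(P \right)} = -1$ ($h{\left(P \right)} = \left(-2\right)^{2} - 5 = 4 - 5 = -1$)
$B{\left(o \right)} = \left(-1 + o\right) \left(2 + o\right)$
$\left(-97 + B{\left(\left(2 - 2\right) \left(\left(5 - 4\right) + 5\right) \right)}\right) 153 = \left(-97 + \left(-2 + \left(2 - 2\right) \left(\left(5 - 4\right) + 5\right) + \left(\left(2 - 2\right) \left(\left(5 - 4\right) + 5\right)\right)^{2}\right)\right) 153 = \left(-97 + \left(-2 + 0 \left(1 + 5\right) + \left(0 \left(1 + 5\right)\right)^{2}\right)\right) 153 = \left(-97 + \left(-2 + 0 \cdot 6 + \left(0 \cdot 6\right)^{2}\right)\right) 153 = \left(-97 + \left(-2 + 0 + 0^{2}\right)\right) 153 = \left(-97 + \left(-2 + 0 + 0\right)\right) 153 = \left(-97 - 2\right) 153 = \left(-99\right) 153 = -15147$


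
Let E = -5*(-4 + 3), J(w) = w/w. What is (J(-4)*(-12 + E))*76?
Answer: -532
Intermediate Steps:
J(w) = 1
E = 5 (E = -5*(-1) = 5)
(J(-4)*(-12 + E))*76 = (1*(-12 + 5))*76 = (1*(-7))*76 = -7*76 = -532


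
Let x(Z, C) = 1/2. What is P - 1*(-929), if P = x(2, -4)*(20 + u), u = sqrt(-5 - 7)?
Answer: 939 + I*sqrt(3) ≈ 939.0 + 1.732*I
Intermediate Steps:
x(Z, C) = 1/2
u = 2*I*sqrt(3) (u = sqrt(-12) = 2*I*sqrt(3) ≈ 3.4641*I)
P = 10 + I*sqrt(3) (P = (20 + 2*I*sqrt(3))/2 = 10 + I*sqrt(3) ≈ 10.0 + 1.732*I)
P - 1*(-929) = (10 + I*sqrt(3)) - 1*(-929) = (10 + I*sqrt(3)) + 929 = 939 + I*sqrt(3)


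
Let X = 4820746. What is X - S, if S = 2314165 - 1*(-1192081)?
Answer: 1314500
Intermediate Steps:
S = 3506246 (S = 2314165 + 1192081 = 3506246)
X - S = 4820746 - 1*3506246 = 4820746 - 3506246 = 1314500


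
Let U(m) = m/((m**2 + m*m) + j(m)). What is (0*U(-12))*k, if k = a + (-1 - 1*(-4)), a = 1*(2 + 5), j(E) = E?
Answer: 0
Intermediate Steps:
a = 7 (a = 1*7 = 7)
k = 10 (k = 7 + (-1 - 1*(-4)) = 7 + (-1 + 4) = 7 + 3 = 10)
U(m) = m/(m + 2*m**2) (U(m) = m/((m**2 + m*m) + m) = m/((m**2 + m**2) + m) = m/(2*m**2 + m) = m/(m + 2*m**2))
(0*U(-12))*k = (0/(1 + 2*(-12)))*10 = (0/(1 - 24))*10 = (0/(-23))*10 = (0*(-1/23))*10 = 0*10 = 0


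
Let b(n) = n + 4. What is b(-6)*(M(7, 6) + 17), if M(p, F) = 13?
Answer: -60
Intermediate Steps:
b(n) = 4 + n
b(-6)*(M(7, 6) + 17) = (4 - 6)*(13 + 17) = -2*30 = -60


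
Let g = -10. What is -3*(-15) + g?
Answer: 35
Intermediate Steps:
-3*(-15) + g = -3*(-15) - 10 = 45 - 10 = 35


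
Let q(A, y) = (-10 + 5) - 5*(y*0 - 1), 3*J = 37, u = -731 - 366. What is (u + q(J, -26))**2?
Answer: 1203409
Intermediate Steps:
u = -1097
J = 37/3 (J = (1/3)*37 = 37/3 ≈ 12.333)
q(A, y) = 0 (q(A, y) = -5 - 5*(0 - 1) = -5 - 5*(-1) = -5 + 5 = 0)
(u + q(J, -26))**2 = (-1097 + 0)**2 = (-1097)**2 = 1203409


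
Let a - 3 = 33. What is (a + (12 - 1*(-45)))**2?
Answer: 8649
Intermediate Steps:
a = 36 (a = 3 + 33 = 36)
(a + (12 - 1*(-45)))**2 = (36 + (12 - 1*(-45)))**2 = (36 + (12 + 45))**2 = (36 + 57)**2 = 93**2 = 8649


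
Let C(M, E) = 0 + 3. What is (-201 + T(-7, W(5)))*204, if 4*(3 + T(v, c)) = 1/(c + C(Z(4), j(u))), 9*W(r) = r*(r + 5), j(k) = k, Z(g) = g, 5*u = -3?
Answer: -3203973/77 ≈ -41610.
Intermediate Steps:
u = -⅗ (u = (⅕)*(-3) = -⅗ ≈ -0.60000)
C(M, E) = 3
W(r) = r*(5 + r)/9 (W(r) = (r*(r + 5))/9 = (r*(5 + r))/9 = r*(5 + r)/9)
T(v, c) = -3 + 1/(4*(3 + c)) (T(v, c) = -3 + 1/(4*(c + 3)) = -3 + 1/(4*(3 + c)))
(-201 + T(-7, W(5)))*204 = (-201 + (-35 - 4*5*(5 + 5)/3)/(4*(3 + (⅑)*5*(5 + 5))))*204 = (-201 + (-35 - 4*5*10/3)/(4*(3 + (⅑)*5*10)))*204 = (-201 + (-35 - 12*50/9)/(4*(3 + 50/9)))*204 = (-201 + (-35 - 200/3)/(4*(77/9)))*204 = (-201 + (¼)*(9/77)*(-305/3))*204 = (-201 - 915/308)*204 = -62823/308*204 = -3203973/77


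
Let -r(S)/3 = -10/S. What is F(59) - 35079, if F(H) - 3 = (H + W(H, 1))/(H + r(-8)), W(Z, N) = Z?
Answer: -7751324/221 ≈ -35074.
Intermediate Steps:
r(S) = 30/S (r(S) = -(-30)/S = 30/S)
F(H) = 3 + 2*H/(-15/4 + H) (F(H) = 3 + (H + H)/(H + 30/(-8)) = 3 + (2*H)/(H + 30*(-1/8)) = 3 + (2*H)/(H - 15/4) = 3 + (2*H)/(-15/4 + H) = 3 + 2*H/(-15/4 + H))
F(59) - 35079 = 5*(-9 + 4*59)/(-15 + 4*59) - 35079 = 5*(-9 + 236)/(-15 + 236) - 35079 = 5*227/221 - 35079 = 5*(1/221)*227 - 35079 = 1135/221 - 35079 = -7751324/221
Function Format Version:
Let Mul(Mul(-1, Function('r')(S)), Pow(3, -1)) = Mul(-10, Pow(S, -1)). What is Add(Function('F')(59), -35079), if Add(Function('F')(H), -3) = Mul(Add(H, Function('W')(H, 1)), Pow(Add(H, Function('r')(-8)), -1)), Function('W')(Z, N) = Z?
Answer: Rational(-7751324, 221) ≈ -35074.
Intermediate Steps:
Function('r')(S) = Mul(30, Pow(S, -1)) (Function('r')(S) = Mul(-3, Mul(-10, Pow(S, -1))) = Mul(30, Pow(S, -1)))
Function('F')(H) = Add(3, Mul(2, H, Pow(Add(Rational(-15, 4), H), -1))) (Function('F')(H) = Add(3, Mul(Add(H, H), Pow(Add(H, Mul(30, Pow(-8, -1))), -1))) = Add(3, Mul(Mul(2, H), Pow(Add(H, Mul(30, Rational(-1, 8))), -1))) = Add(3, Mul(Mul(2, H), Pow(Add(H, Rational(-15, 4)), -1))) = Add(3, Mul(Mul(2, H), Pow(Add(Rational(-15, 4), H), -1))) = Add(3, Mul(2, H, Pow(Add(Rational(-15, 4), H), -1))))
Add(Function('F')(59), -35079) = Add(Mul(5, Pow(Add(-15, Mul(4, 59)), -1), Add(-9, Mul(4, 59))), -35079) = Add(Mul(5, Pow(Add(-15, 236), -1), Add(-9, 236)), -35079) = Add(Mul(5, Pow(221, -1), 227), -35079) = Add(Mul(5, Rational(1, 221), 227), -35079) = Add(Rational(1135, 221), -35079) = Rational(-7751324, 221)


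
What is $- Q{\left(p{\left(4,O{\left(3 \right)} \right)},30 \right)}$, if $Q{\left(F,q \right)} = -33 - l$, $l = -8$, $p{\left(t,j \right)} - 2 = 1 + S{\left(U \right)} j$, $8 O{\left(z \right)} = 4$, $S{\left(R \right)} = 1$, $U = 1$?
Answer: $25$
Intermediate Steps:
$O{\left(z \right)} = \frac{1}{2}$ ($O{\left(z \right)} = \frac{1}{8} \cdot 4 = \frac{1}{2}$)
$p{\left(t,j \right)} = 3 + j$ ($p{\left(t,j \right)} = 2 + \left(1 + 1 j\right) = 2 + \left(1 + j\right) = 3 + j$)
$Q{\left(F,q \right)} = -25$ ($Q{\left(F,q \right)} = -33 - -8 = -33 + 8 = -25$)
$- Q{\left(p{\left(4,O{\left(3 \right)} \right)},30 \right)} = \left(-1\right) \left(-25\right) = 25$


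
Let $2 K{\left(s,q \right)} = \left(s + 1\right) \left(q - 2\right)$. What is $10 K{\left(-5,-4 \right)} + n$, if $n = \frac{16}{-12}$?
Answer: $\frac{356}{3} \approx 118.67$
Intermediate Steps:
$n = - \frac{4}{3}$ ($n = 16 \left(- \frac{1}{12}\right) = - \frac{4}{3} \approx -1.3333$)
$K{\left(s,q \right)} = \frac{\left(1 + s\right) \left(-2 + q\right)}{2}$ ($K{\left(s,q \right)} = \frac{\left(s + 1\right) \left(q - 2\right)}{2} = \frac{\left(1 + s\right) \left(-2 + q\right)}{2}$)
$10 K{\left(-5,-4 \right)} + n = 10 \left(-1 + \frac{1}{2} \left(-4\right) - -5 + \frac{1}{2} \left(-4\right) \left(-5\right)\right) - \frac{4}{3} = 10 \left(-1 - 2 + 5 + 10\right) - \frac{4}{3} = 10 \cdot 12 - \frac{4}{3} = 120 - \frac{4}{3} = \frac{356}{3}$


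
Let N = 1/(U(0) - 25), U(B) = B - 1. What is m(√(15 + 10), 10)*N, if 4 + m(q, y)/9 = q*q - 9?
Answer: -54/13 ≈ -4.1538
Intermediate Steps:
U(B) = -1 + B
m(q, y) = -117 + 9*q² (m(q, y) = -36 + 9*(q*q - 9) = -36 + 9*(q² - 9) = -36 + 9*(-9 + q²) = -36 + (-81 + 9*q²) = -117 + 9*q²)
N = -1/26 (N = 1/((-1 + 0) - 25) = 1/(-1 - 25) = 1/(-26) = -1/26 ≈ -0.038462)
m(√(15 + 10), 10)*N = (-117 + 9*(√(15 + 10))²)*(-1/26) = (-117 + 9*(√25)²)*(-1/26) = (-117 + 9*5²)*(-1/26) = (-117 + 9*25)*(-1/26) = (-117 + 225)*(-1/26) = 108*(-1/26) = -54/13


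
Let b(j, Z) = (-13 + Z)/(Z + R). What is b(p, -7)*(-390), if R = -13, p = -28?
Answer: -390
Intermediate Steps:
b(j, Z) = 1 (b(j, Z) = (-13 + Z)/(Z - 13) = (-13 + Z)/(-13 + Z) = 1)
b(p, -7)*(-390) = 1*(-390) = -390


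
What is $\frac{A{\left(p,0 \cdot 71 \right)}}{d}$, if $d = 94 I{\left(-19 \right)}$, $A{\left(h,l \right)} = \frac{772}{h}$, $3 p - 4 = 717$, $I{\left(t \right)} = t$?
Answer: $- \frac{1158}{643853} \approx -0.0017985$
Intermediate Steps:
$p = \frac{721}{3}$ ($p = \frac{4}{3} + \frac{1}{3} \cdot 717 = \frac{4}{3} + 239 = \frac{721}{3} \approx 240.33$)
$d = -1786$ ($d = 94 \left(-19\right) = -1786$)
$\frac{A{\left(p,0 \cdot 71 \right)}}{d} = \frac{772 \frac{1}{\frac{721}{3}}}{-1786} = 772 \cdot \frac{3}{721} \left(- \frac{1}{1786}\right) = \frac{2316}{721} \left(- \frac{1}{1786}\right) = - \frac{1158}{643853}$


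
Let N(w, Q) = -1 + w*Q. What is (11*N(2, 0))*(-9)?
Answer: 99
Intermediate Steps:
N(w, Q) = -1 + Q*w
(11*N(2, 0))*(-9) = (11*(-1 + 0*2))*(-9) = (11*(-1 + 0))*(-9) = (11*(-1))*(-9) = -11*(-9) = 99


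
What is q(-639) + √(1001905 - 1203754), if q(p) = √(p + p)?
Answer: I*(√201849 + 3*√142) ≈ 485.03*I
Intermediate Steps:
q(p) = √2*√p (q(p) = √(2*p) = √2*√p)
q(-639) + √(1001905 - 1203754) = √2*√(-639) + √(1001905 - 1203754) = √2*(3*I*√71) + √(-201849) = 3*I*√142 + I*√201849 = I*√201849 + 3*I*√142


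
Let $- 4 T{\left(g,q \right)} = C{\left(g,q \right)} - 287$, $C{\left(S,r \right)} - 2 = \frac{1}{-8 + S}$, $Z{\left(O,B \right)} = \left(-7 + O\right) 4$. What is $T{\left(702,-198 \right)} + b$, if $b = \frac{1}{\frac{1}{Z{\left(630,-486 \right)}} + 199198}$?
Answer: $\frac{98182746784805}{1378010333592} \approx 71.25$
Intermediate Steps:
$Z{\left(O,B \right)} = -28 + 4 O$
$C{\left(S,r \right)} = 2 + \frac{1}{-8 + S}$
$T{\left(g,q \right)} = \frac{287}{4} - \frac{-15 + 2 g}{4 \left(-8 + g\right)}$ ($T{\left(g,q \right)} = - \frac{\frac{-15 + 2 g}{-8 + g} - 287}{4} = - \frac{-287 + \frac{-15 + 2 g}{-8 + g}}{4} = \frac{287}{4} - \frac{-15 + 2 g}{4 \left(-8 + g\right)}$)
$b = \frac{2492}{496401417}$ ($b = \frac{1}{\frac{1}{-28 + 4 \cdot 630} + 199198} = \frac{1}{\frac{1}{-28 + 2520} + 199198} = \frac{1}{\frac{1}{2492} + 199198} = \frac{1}{\frac{496401417}{2492}} = \frac{2492}{496401417} \approx 5.0201 \cdot 10^{-6}$)
$T{\left(702,-198 \right)} + b = \frac{-2281 + 285 \cdot 702}{4 \left(-8 + 702\right)} + \frac{2492}{496401417} = \frac{-2281 + 200070}{4 \cdot 694} + \frac{2492}{496401417} = \frac{1}{4} \cdot \frac{1}{694} \cdot 197789 + \frac{2492}{496401417} = \frac{197789}{2776} + \frac{2492}{496401417} = \frac{98182746784805}{1378010333592}$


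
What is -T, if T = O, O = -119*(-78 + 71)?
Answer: -833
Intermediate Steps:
O = 833 (O = -119*(-7) = 833)
T = 833
-T = -1*833 = -833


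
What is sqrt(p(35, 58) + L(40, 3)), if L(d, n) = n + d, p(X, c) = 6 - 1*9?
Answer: 2*sqrt(10) ≈ 6.3246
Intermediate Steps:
p(X, c) = -3 (p(X, c) = 6 - 9 = -3)
L(d, n) = d + n
sqrt(p(35, 58) + L(40, 3)) = sqrt(-3 + (40 + 3)) = sqrt(-3 + 43) = sqrt(40) = 2*sqrt(10)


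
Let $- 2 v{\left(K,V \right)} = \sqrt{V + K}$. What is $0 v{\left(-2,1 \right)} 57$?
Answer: $0$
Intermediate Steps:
$v{\left(K,V \right)} = - \frac{\sqrt{K + V}}{2}$ ($v{\left(K,V \right)} = - \frac{\sqrt{V + K}}{2} = - \frac{\sqrt{K + V}}{2}$)
$0 v{\left(-2,1 \right)} 57 = 0 \left(- \frac{\sqrt{-2 + 1}}{2}\right) 57 = 0 \left(- \frac{\sqrt{-1}}{2}\right) 57 = 0 \left(- \frac{i}{2}\right) 57 = 0 \cdot 57 = 0$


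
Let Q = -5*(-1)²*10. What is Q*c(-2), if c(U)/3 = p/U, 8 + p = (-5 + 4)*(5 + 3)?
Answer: -1200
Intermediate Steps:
p = -16 (p = -8 + (-5 + 4)*(5 + 3) = -8 - 1*8 = -8 - 8 = -16)
c(U) = -48/U (c(U) = 3*(-16/U) = -48/U)
Q = -50 (Q = -5*1*10 = -5*10 = -50)
Q*c(-2) = -(-2400)/(-2) = -(-2400)*(-1)/2 = -50*24 = -1200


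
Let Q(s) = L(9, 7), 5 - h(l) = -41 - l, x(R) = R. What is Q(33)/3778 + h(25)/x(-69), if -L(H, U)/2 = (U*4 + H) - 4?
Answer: -136396/130341 ≈ -1.0465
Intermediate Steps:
h(l) = 46 + l (h(l) = 5 - (-41 - l) = 5 + (41 + l) = 46 + l)
L(H, U) = 8 - 8*U - 2*H (L(H, U) = -2*((U*4 + H) - 4) = -2*((4*U + H) - 4) = -2*((H + 4*U) - 4) = -2*(-4 + H + 4*U) = 8 - 8*U - 2*H)
Q(s) = -66 (Q(s) = 8 - 8*7 - 2*9 = 8 - 56 - 18 = -66)
Q(33)/3778 + h(25)/x(-69) = -66/3778 + (46 + 25)/(-69) = -66*1/3778 + 71*(-1/69) = -33/1889 - 71/69 = -136396/130341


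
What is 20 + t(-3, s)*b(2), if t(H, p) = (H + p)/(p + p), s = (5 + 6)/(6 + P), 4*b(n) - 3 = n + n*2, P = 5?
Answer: 71/4 ≈ 17.750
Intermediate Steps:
b(n) = ¾ + 3*n/4 (b(n) = ¾ + (n + n*2)/4 = ¾ + (n + 2*n)/4 = ¾ + (3*n)/4 = ¾ + 3*n/4)
s = 1 (s = (5 + 6)/(6 + 5) = 11/11 = 11*(1/11) = 1)
t(H, p) = (H + p)/(2*p) (t(H, p) = (H + p)/((2*p)) = (H + p)*(1/(2*p)) = (H + p)/(2*p))
20 + t(-3, s)*b(2) = 20 + ((½)*(-3 + 1)/1)*(¾ + (¾)*2) = 20 + ((½)*1*(-2))*(¾ + 3/2) = 20 - 1*9/4 = 20 - 9/4 = 71/4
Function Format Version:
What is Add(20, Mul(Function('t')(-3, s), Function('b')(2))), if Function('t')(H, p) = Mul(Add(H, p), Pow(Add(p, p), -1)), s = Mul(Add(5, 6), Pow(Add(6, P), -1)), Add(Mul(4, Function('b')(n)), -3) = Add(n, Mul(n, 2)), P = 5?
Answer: Rational(71, 4) ≈ 17.750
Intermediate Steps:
Function('b')(n) = Add(Rational(3, 4), Mul(Rational(3, 4), n)) (Function('b')(n) = Add(Rational(3, 4), Mul(Rational(1, 4), Add(n, Mul(n, 2)))) = Add(Rational(3, 4), Mul(Rational(1, 4), Add(n, Mul(2, n)))) = Add(Rational(3, 4), Mul(Rational(1, 4), Mul(3, n))) = Add(Rational(3, 4), Mul(Rational(3, 4), n)))
s = 1 (s = Mul(Add(5, 6), Pow(Add(6, 5), -1)) = Mul(11, Pow(11, -1)) = Mul(11, Rational(1, 11)) = 1)
Function('t')(H, p) = Mul(Rational(1, 2), Pow(p, -1), Add(H, p)) (Function('t')(H, p) = Mul(Add(H, p), Pow(Mul(2, p), -1)) = Mul(Add(H, p), Mul(Rational(1, 2), Pow(p, -1))) = Mul(Rational(1, 2), Pow(p, -1), Add(H, p)))
Add(20, Mul(Function('t')(-3, s), Function('b')(2))) = Add(20, Mul(Mul(Rational(1, 2), Pow(1, -1), Add(-3, 1)), Add(Rational(3, 4), Mul(Rational(3, 4), 2)))) = Add(20, Mul(Mul(Rational(1, 2), 1, -2), Add(Rational(3, 4), Rational(3, 2)))) = Add(20, Mul(-1, Rational(9, 4))) = Add(20, Rational(-9, 4)) = Rational(71, 4)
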